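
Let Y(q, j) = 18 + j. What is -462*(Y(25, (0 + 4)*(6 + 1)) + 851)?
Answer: -414414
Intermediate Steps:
-462*(Y(25, (0 + 4)*(6 + 1)) + 851) = -462*((18 + (0 + 4)*(6 + 1)) + 851) = -462*((18 + 4*7) + 851) = -462*((18 + 28) + 851) = -462*(46 + 851) = -462*897 = -414414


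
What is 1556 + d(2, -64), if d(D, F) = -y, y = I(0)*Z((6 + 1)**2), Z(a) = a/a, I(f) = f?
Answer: 1556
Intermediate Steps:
Z(a) = 1
y = 0 (y = 0*1 = 0)
d(D, F) = 0 (d(D, F) = -1*0 = 0)
1556 + d(2, -64) = 1556 + 0 = 1556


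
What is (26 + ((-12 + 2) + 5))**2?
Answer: 441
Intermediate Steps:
(26 + ((-12 + 2) + 5))**2 = (26 + (-10 + 5))**2 = (26 - 5)**2 = 21**2 = 441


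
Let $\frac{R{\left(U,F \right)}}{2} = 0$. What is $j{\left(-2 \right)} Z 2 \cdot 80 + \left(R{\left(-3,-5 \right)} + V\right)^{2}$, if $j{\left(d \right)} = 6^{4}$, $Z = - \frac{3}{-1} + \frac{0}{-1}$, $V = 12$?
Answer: $622224$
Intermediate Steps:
$R{\left(U,F \right)} = 0$ ($R{\left(U,F \right)} = 2 \cdot 0 = 0$)
$Z = 3$ ($Z = \left(-3\right) \left(-1\right) + 0 \left(-1\right) = 3 + 0 = 3$)
$j{\left(d \right)} = 1296$
$j{\left(-2 \right)} Z 2 \cdot 80 + \left(R{\left(-3,-5 \right)} + V\right)^{2} = 1296 \cdot 3 \cdot 2 \cdot 80 + \left(0 + 12\right)^{2} = 3888 \cdot 2 \cdot 80 + 12^{2} = 7776 \cdot 80 + 144 = 622080 + 144 = 622224$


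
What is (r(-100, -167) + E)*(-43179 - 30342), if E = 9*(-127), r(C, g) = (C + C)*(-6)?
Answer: -4190697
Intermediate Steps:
r(C, g) = -12*C (r(C, g) = (2*C)*(-6) = -12*C)
E = -1143
(r(-100, -167) + E)*(-43179 - 30342) = (-12*(-100) - 1143)*(-43179 - 30342) = (1200 - 1143)*(-73521) = 57*(-73521) = -4190697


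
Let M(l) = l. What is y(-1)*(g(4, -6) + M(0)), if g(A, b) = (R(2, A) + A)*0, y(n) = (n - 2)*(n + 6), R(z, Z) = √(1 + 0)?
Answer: 0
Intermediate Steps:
R(z, Z) = 1 (R(z, Z) = √1 = 1)
y(n) = (-2 + n)*(6 + n)
g(A, b) = 0 (g(A, b) = (1 + A)*0 = 0)
y(-1)*(g(4, -6) + M(0)) = (-12 + (-1)² + 4*(-1))*(0 + 0) = (-12 + 1 - 4)*0 = -15*0 = 0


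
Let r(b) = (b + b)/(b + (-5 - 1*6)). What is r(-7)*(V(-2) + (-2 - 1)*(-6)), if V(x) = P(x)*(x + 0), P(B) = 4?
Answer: 70/9 ≈ 7.7778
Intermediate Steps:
V(x) = 4*x (V(x) = 4*(x + 0) = 4*x)
r(b) = 2*b/(-11 + b) (r(b) = (2*b)/(b + (-5 - 6)) = (2*b)/(b - 11) = (2*b)/(-11 + b) = 2*b/(-11 + b))
r(-7)*(V(-2) + (-2 - 1)*(-6)) = (2*(-7)/(-11 - 7))*(4*(-2) + (-2 - 1)*(-6)) = (2*(-7)/(-18))*(-8 - 3*(-6)) = (2*(-7)*(-1/18))*(-8 + 18) = (7/9)*10 = 70/9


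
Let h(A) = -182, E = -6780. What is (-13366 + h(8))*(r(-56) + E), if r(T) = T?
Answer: 92614128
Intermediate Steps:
(-13366 + h(8))*(r(-56) + E) = (-13366 - 182)*(-56 - 6780) = -13548*(-6836) = 92614128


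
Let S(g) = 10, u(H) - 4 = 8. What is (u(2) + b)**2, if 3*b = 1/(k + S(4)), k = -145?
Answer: 23609881/164025 ≈ 143.94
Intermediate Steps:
u(H) = 12 (u(H) = 4 + 8 = 12)
b = -1/405 (b = 1/(3*(-145 + 10)) = (1/3)/(-135) = (1/3)*(-1/135) = -1/405 ≈ -0.0024691)
(u(2) + b)**2 = (12 - 1/405)**2 = (4859/405)**2 = 23609881/164025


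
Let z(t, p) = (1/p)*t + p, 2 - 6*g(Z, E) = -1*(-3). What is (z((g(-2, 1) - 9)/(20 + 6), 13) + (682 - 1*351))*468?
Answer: 2092731/13 ≈ 1.6098e+5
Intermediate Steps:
g(Z, E) = -⅙ (g(Z, E) = ⅓ - (-1)*(-3)/6 = ⅓ - ⅙*3 = ⅓ - ½ = -⅙)
z(t, p) = p + t/p (z(t, p) = t/p + p = p + t/p)
(z((g(-2, 1) - 9)/(20 + 6), 13) + (682 - 1*351))*468 = ((13 + ((-⅙ - 9)/(20 + 6))/13) + (682 - 1*351))*468 = ((13 - 55/6/26*(1/13)) + (682 - 351))*468 = ((13 - 55/6*1/26*(1/13)) + 331)*468 = ((13 - 55/156*1/13) + 331)*468 = ((13 - 55/2028) + 331)*468 = (26309/2028 + 331)*468 = (697577/2028)*468 = 2092731/13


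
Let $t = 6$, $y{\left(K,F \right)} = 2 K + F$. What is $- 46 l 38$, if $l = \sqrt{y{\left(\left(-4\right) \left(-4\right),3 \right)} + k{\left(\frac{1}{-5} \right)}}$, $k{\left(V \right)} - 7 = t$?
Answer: $- 6992 \sqrt{3} \approx -12111.0$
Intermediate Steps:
$y{\left(K,F \right)} = F + 2 K$
$k{\left(V \right)} = 13$ ($k{\left(V \right)} = 7 + 6 = 13$)
$l = 4 \sqrt{3}$ ($l = \sqrt{\left(3 + 2 \left(\left(-4\right) \left(-4\right)\right)\right) + 13} = \sqrt{\left(3 + 2 \cdot 16\right) + 13} = \sqrt{\left(3 + 32\right) + 13} = \sqrt{35 + 13} = \sqrt{48} = 4 \sqrt{3} \approx 6.9282$)
$- 46 l 38 = - 46 \cdot 4 \sqrt{3} \cdot 38 = - 184 \sqrt{3} \cdot 38 = - 6992 \sqrt{3}$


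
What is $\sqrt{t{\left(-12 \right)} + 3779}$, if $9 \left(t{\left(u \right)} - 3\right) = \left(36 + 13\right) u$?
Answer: $\frac{5 \sqrt{1338}}{3} \approx 60.964$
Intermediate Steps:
$t{\left(u \right)} = 3 + \frac{49 u}{9}$ ($t{\left(u \right)} = 3 + \frac{\left(36 + 13\right) u}{9} = 3 + \frac{49 u}{9}$)
$\sqrt{t{\left(-12 \right)} + 3779} = \sqrt{\left(3 + \frac{49}{9} \left(-12\right)\right) + 3779} = \sqrt{\left(3 - \frac{196}{3}\right) + 3779} = \sqrt{- \frac{187}{3} + 3779} = \sqrt{\frac{11150}{3}} = \frac{5 \sqrt{1338}}{3}$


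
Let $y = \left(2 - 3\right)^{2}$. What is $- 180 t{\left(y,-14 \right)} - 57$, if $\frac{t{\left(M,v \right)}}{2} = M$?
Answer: $-417$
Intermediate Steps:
$y = 1$ ($y = \left(-1\right)^{2} = 1$)
$t{\left(M,v \right)} = 2 M$
$- 180 t{\left(y,-14 \right)} - 57 = - 180 \cdot 2 \cdot 1 - 57 = \left(-180\right) 2 - 57 = -360 - 57 = -417$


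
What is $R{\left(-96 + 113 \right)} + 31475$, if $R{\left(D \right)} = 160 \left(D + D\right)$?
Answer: $36915$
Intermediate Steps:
$R{\left(D \right)} = 320 D$ ($R{\left(D \right)} = 160 \cdot 2 D = 320 D$)
$R{\left(-96 + 113 \right)} + 31475 = 320 \left(-96 + 113\right) + 31475 = 320 \cdot 17 + 31475 = 5440 + 31475 = 36915$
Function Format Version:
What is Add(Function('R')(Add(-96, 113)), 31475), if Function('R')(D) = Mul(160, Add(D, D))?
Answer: 36915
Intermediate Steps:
Function('R')(D) = Mul(320, D) (Function('R')(D) = Mul(160, Mul(2, D)) = Mul(320, D))
Add(Function('R')(Add(-96, 113)), 31475) = Add(Mul(320, Add(-96, 113)), 31475) = Add(Mul(320, 17), 31475) = Add(5440, 31475) = 36915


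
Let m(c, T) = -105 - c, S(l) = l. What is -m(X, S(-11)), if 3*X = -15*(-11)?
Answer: 160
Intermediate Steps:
X = 55 (X = (-15*(-11))/3 = (1/3)*165 = 55)
-m(X, S(-11)) = -(-105 - 1*55) = -(-105 - 55) = -1*(-160) = 160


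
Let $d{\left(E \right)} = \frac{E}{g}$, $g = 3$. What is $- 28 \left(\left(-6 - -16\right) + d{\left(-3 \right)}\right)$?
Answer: $-252$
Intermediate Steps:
$d{\left(E \right)} = \frac{E}{3}$
$- 28 \left(\left(-6 - -16\right) + d{\left(-3 \right)}\right) = - 28 \left(\left(-6 - -16\right) + \frac{1}{3} \left(-3\right)\right) = - 28 \left(\left(-6 + 16\right) - 1\right) = - 28 \left(10 - 1\right) = \left(-28\right) 9 = -252$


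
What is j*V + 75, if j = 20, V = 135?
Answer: 2775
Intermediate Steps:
j*V + 75 = 20*135 + 75 = 2700 + 75 = 2775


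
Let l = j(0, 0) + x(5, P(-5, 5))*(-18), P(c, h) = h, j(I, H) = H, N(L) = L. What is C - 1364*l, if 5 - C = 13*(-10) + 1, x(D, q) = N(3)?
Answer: 73790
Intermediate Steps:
x(D, q) = 3
l = -54 (l = 0 + 3*(-18) = 0 - 54 = -54)
C = 134 (C = 5 - (13*(-10) + 1) = 5 - (-130 + 1) = 5 - 1*(-129) = 5 + 129 = 134)
C - 1364*l = 134 - 1364*(-54) = 134 + 73656 = 73790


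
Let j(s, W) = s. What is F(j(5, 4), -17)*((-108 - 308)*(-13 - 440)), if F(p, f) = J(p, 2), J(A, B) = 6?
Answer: 1130688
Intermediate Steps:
F(p, f) = 6
F(j(5, 4), -17)*((-108 - 308)*(-13 - 440)) = 6*((-108 - 308)*(-13 - 440)) = 6*(-416*(-453)) = 6*188448 = 1130688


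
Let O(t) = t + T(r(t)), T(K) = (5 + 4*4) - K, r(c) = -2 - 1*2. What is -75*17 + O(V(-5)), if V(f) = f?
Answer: -1255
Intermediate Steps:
r(c) = -4 (r(c) = -2 - 2 = -4)
T(K) = 21 - K (T(K) = (5 + 16) - K = 21 - K)
O(t) = 25 + t (O(t) = t + (21 - 1*(-4)) = t + (21 + 4) = t + 25 = 25 + t)
-75*17 + O(V(-5)) = -75*17 + (25 - 5) = -1275 + 20 = -1255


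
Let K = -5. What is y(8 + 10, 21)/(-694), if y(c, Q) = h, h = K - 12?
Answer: 17/694 ≈ 0.024496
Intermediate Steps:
h = -17 (h = -5 - 12 = -17)
y(c, Q) = -17
y(8 + 10, 21)/(-694) = -17/(-694) = -17*(-1/694) = 17/694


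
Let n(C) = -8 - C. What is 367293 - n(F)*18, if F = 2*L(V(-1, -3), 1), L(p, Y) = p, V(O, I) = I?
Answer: 367329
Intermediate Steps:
F = -6 (F = 2*(-3) = -6)
367293 - n(F)*18 = 367293 - (-8 - 1*(-6))*18 = 367293 - (-8 + 6)*18 = 367293 - (-2)*18 = 367293 - 1*(-36) = 367293 + 36 = 367329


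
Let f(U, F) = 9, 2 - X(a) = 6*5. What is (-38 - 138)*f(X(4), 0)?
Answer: -1584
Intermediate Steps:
X(a) = -28 (X(a) = 2 - 6*5 = 2 - 1*30 = 2 - 30 = -28)
(-38 - 138)*f(X(4), 0) = (-38 - 138)*9 = -176*9 = -1584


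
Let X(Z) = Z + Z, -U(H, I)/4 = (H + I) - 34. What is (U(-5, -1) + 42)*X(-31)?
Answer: -12524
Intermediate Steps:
U(H, I) = 136 - 4*H - 4*I (U(H, I) = -4*((H + I) - 34) = -4*(-34 + H + I) = 136 - 4*H - 4*I)
X(Z) = 2*Z
(U(-5, -1) + 42)*X(-31) = ((136 - 4*(-5) - 4*(-1)) + 42)*(2*(-31)) = ((136 + 20 + 4) + 42)*(-62) = (160 + 42)*(-62) = 202*(-62) = -12524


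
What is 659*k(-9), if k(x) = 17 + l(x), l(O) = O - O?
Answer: 11203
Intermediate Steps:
l(O) = 0
k(x) = 17 (k(x) = 17 + 0 = 17)
659*k(-9) = 659*17 = 11203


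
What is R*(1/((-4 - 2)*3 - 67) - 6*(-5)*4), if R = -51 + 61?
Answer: 20398/17 ≈ 1199.9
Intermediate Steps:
R = 10
R*(1/((-4 - 2)*3 - 67) - 6*(-5)*4) = 10*(1/((-4 - 2)*3 - 67) - 6*(-5)*4) = 10*(1/(-6*3 - 67) + 30*4) = 10*(1/(-18 - 67) + 120) = 10*(1/(-85) + 120) = 10*(-1/85 + 120) = 10*(10199/85) = 20398/17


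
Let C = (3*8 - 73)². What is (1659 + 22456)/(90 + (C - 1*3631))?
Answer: -4823/228 ≈ -21.154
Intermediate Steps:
C = 2401 (C = (24 - 73)² = (-49)² = 2401)
(1659 + 22456)/(90 + (C - 1*3631)) = (1659 + 22456)/(90 + (2401 - 1*3631)) = 24115/(90 + (2401 - 3631)) = 24115/(90 - 1230) = 24115/(-1140) = 24115*(-1/1140) = -4823/228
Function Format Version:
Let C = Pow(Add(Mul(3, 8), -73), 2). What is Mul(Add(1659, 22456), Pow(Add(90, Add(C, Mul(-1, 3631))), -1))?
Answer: Rational(-4823, 228) ≈ -21.154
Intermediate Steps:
C = 2401 (C = Pow(Add(24, -73), 2) = Pow(-49, 2) = 2401)
Mul(Add(1659, 22456), Pow(Add(90, Add(C, Mul(-1, 3631))), -1)) = Mul(Add(1659, 22456), Pow(Add(90, Add(2401, Mul(-1, 3631))), -1)) = Mul(24115, Pow(Add(90, Add(2401, -3631)), -1)) = Mul(24115, Pow(Add(90, -1230), -1)) = Mul(24115, Pow(-1140, -1)) = Mul(24115, Rational(-1, 1140)) = Rational(-4823, 228)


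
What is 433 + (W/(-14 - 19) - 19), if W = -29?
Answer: 13691/33 ≈ 414.88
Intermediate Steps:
433 + (W/(-14 - 19) - 19) = 433 + (-29/(-14 - 19) - 19) = 433 + (-29/(-33) - 19) = 433 + (-29*(-1/33) - 19) = 433 + (29/33 - 19) = 433 - 598/33 = 13691/33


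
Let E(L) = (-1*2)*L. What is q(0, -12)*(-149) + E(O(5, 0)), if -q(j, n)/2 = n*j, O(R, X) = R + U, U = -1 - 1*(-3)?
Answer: -14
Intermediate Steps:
U = 2 (U = -1 + 3 = 2)
O(R, X) = 2 + R (O(R, X) = R + 2 = 2 + R)
q(j, n) = -2*j*n (q(j, n) = -2*n*j = -2*j*n)
E(L) = -2*L
q(0, -12)*(-149) + E(O(5, 0)) = -2*0*(-12)*(-149) - 2*(2 + 5) = 0*(-149) - 2*7 = 0 - 14 = -14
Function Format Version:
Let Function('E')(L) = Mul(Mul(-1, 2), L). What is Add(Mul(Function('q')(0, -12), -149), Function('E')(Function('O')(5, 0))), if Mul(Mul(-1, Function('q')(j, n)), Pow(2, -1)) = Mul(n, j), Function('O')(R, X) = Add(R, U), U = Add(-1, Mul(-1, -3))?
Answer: -14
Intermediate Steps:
U = 2 (U = Add(-1, 3) = 2)
Function('O')(R, X) = Add(2, R) (Function('O')(R, X) = Add(R, 2) = Add(2, R))
Function('q')(j, n) = Mul(-2, j, n) (Function('q')(j, n) = Mul(-2, Mul(n, j)) = Mul(-2, Mul(j, n)) = Mul(-2, j, n))
Function('E')(L) = Mul(-2, L)
Add(Mul(Function('q')(0, -12), -149), Function('E')(Function('O')(5, 0))) = Add(Mul(Mul(-2, 0, -12), -149), Mul(-2, Add(2, 5))) = Add(Mul(0, -149), Mul(-2, 7)) = Add(0, -14) = -14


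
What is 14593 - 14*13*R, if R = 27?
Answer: 9679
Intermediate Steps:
14593 - 14*13*R = 14593 - 14*13*27 = 14593 - 182*27 = 14593 - 1*4914 = 14593 - 4914 = 9679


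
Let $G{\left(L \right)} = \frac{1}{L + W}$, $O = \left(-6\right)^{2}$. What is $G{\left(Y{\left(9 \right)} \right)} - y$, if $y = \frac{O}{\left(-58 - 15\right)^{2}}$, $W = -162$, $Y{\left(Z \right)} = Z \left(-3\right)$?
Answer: $- \frac{12133}{1007181} \approx -0.012046$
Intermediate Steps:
$Y{\left(Z \right)} = - 3 Z$
$O = 36$
$G{\left(L \right)} = \frac{1}{-162 + L}$ ($G{\left(L \right)} = \frac{1}{L - 162} = \frac{1}{-162 + L}$)
$y = \frac{36}{5329}$ ($y = \frac{36}{\left(-58 - 15\right)^{2}} = \frac{36}{\left(-73\right)^{2}} = \frac{36}{5329} \approx 0.0067555$)
$G{\left(Y{\left(9 \right)} \right)} - y = \frac{1}{-162 - 27} - \frac{36}{5329} = \frac{1}{-189} - \frac{36}{5329} = - \frac{1}{189} - \frac{36}{5329} = - \frac{12133}{1007181}$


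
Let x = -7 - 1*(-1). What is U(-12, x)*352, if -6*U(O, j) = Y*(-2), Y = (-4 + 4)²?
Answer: 0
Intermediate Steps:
Y = 0 (Y = 0² = 0)
x = -6 (x = -7 + 1 = -6)
U(O, j) = 0 (U(O, j) = -0*(-2) = -⅙*0 = 0)
U(-12, x)*352 = 0*352 = 0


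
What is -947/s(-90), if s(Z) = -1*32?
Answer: 947/32 ≈ 29.594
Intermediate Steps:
s(Z) = -32
-947/s(-90) = -947/(-32) = -947*(-1/32) = 947/32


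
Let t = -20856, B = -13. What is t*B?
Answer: 271128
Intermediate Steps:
t*B = -20856*(-13) = 271128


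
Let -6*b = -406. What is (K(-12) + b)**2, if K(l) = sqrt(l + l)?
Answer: 40993/9 + 812*I*sqrt(6)/3 ≈ 4554.8 + 663.0*I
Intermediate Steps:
b = 203/3 (b = -1/6*(-406) = 203/3 ≈ 67.667)
K(l) = sqrt(2)*sqrt(l) (K(l) = sqrt(2*l) = sqrt(2)*sqrt(l))
(K(-12) + b)**2 = (sqrt(2)*sqrt(-12) + 203/3)**2 = (sqrt(2)*(2*I*sqrt(3)) + 203/3)**2 = (2*I*sqrt(6) + 203/3)**2 = (203/3 + 2*I*sqrt(6))**2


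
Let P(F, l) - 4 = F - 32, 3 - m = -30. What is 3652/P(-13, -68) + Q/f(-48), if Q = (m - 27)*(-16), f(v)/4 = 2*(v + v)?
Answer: -29175/328 ≈ -88.948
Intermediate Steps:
m = 33 (m = 3 - 1*(-30) = 3 + 30 = 33)
P(F, l) = -28 + F (P(F, l) = 4 + (F - 32) = 4 + (-32 + F) = -28 + F)
f(v) = 16*v (f(v) = 4*(2*(v + v)) = 4*(2*(2*v)) = 4*(4*v) = 16*v)
Q = -96 (Q = (33 - 27)*(-16) = 6*(-16) = -96)
3652/P(-13, -68) + Q/f(-48) = 3652/(-28 - 13) - 96/(16*(-48)) = 3652/(-41) - 96/(-768) = 3652*(-1/41) - 96*(-1/768) = -3652/41 + ⅛ = -29175/328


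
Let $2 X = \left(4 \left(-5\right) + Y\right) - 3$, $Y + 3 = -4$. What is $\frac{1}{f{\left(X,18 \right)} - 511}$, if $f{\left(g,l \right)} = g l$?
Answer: $- \frac{1}{781} \approx -0.0012804$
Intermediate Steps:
$Y = -7$ ($Y = -3 - 4 = -7$)
$X = -15$ ($X = \frac{\left(4 \left(-5\right) - 7\right) - 3}{2} = \frac{\left(-20 - 7\right) - 3}{2} = \frac{-27 - 3}{2} = \frac{1}{2} \left(-30\right) = -15$)
$\frac{1}{f{\left(X,18 \right)} - 511} = \frac{1}{\left(-15\right) 18 - 511} = \frac{1}{-270 - 511} = \frac{1}{-781} = - \frac{1}{781}$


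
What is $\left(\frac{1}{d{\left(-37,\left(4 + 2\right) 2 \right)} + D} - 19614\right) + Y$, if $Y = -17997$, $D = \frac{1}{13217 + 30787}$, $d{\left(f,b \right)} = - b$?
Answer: $- \frac{19860419721}{528047} \approx -37611.0$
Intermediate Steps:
$D = \frac{1}{44004} \approx 2.2725 \cdot 10^{-5}$
$\left(\frac{1}{d{\left(-37,\left(4 + 2\right) 2 \right)} + D} - 19614\right) + Y = \left(\frac{1}{- \left(4 + 2\right) 2 + \frac{1}{44004}} - 19614\right) - 17997 = \left(\frac{1}{- 6 \cdot 2 + \frac{1}{44004}} - 19614\right) - 17997 = \left(\frac{1}{\left(-1\right) 12 + \frac{1}{44004}} - 19614\right) - 17997 = \left(\frac{1}{-12 + \frac{1}{44004}} - 19614\right) - 17997 = \left(\frac{1}{- \frac{528047}{44004}} - 19614\right) - 17997 = \left(- \frac{44004}{528047} - 19614\right) - 17997 = - \frac{10357157862}{528047} - 17997 = - \frac{19860419721}{528047}$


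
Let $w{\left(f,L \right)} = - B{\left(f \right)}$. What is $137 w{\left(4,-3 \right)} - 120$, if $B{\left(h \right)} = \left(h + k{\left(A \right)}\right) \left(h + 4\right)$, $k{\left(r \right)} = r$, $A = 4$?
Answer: $-8888$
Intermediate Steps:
$B{\left(h \right)} = \left(4 + h\right)^{2}$ ($B{\left(h \right)} = \left(h + 4\right) \left(h + 4\right) = \left(4 + h\right) \left(4 + h\right) = \left(4 + h\right)^{2}$)
$w{\left(f,L \right)} = -16 - f^{2} - 8 f$ ($w{\left(f,L \right)} = - (16 + f^{2} + 8 f) = -16 - f^{2} - 8 f$)
$137 w{\left(4,-3 \right)} - 120 = 137 \left(-16 - 4^{2} - 32\right) - 120 = 137 \left(-16 - 16 - 32\right) - 120 = 137 \left(-64\right) - 120 = -8768 - 120 = -8888$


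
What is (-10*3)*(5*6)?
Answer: -900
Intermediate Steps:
(-10*3)*(5*6) = -30*30 = -900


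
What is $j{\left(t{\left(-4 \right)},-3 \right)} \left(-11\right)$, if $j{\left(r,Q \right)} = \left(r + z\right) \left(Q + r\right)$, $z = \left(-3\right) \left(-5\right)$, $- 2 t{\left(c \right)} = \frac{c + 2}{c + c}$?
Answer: $\frac{32725}{64} \approx 511.33$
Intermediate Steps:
$t{\left(c \right)} = - \frac{2 + c}{4 c}$ ($t{\left(c \right)} = - \frac{\left(c + 2\right) \frac{1}{c + c}}{2} = - \frac{\left(2 + c\right) \frac{1}{2 c}}{2} = - \frac{\frac{1}{2} \frac{1}{c} \left(2 + c\right)}{2} = - \frac{2 + c}{4 c}$)
$z = 15$
$j{\left(r,Q \right)} = \left(15 + r\right) \left(Q + r\right)$ ($j{\left(r,Q \right)} = \left(r + 15\right) \left(Q + r\right) = \left(15 + r\right) \left(Q + r\right)$)
$j{\left(t{\left(-4 \right)},-3 \right)} \left(-11\right) = \left(\left(\frac{-2 - -4}{4 \left(-4\right)}\right)^{2} + 15 \left(-3\right) + 15 \frac{-2 - -4}{4 \left(-4\right)} - 3 \frac{-2 - -4}{4 \left(-4\right)}\right) \left(-11\right) = \left(\left(\frac{1}{4} \left(- \frac{1}{4}\right) \left(-2 + 4\right)\right)^{2} - 45 + 15 \cdot \frac{1}{4} \left(- \frac{1}{4}\right) \left(-2 + 4\right) - 3 \cdot \frac{1}{4} \left(- \frac{1}{4}\right) \left(-2 + 4\right)\right) \left(-11\right) = \left(\left(\frac{1}{4} \left(- \frac{1}{4}\right) 2\right)^{2} - 45 + 15 \cdot \frac{1}{4} \left(- \frac{1}{4}\right) 2 - 3 \cdot \frac{1}{4} \left(- \frac{1}{4}\right) 2\right) \left(-11\right) = \left(\left(- \frac{1}{8}\right)^{2} - 45 + 15 \left(- \frac{1}{8}\right) - - \frac{3}{8}\right) \left(-11\right) = \left(\frac{1}{64} - 45 - \frac{15}{8} + \frac{3}{8}\right) \left(-11\right) = \left(- \frac{2975}{64}\right) \left(-11\right) = \frac{32725}{64}$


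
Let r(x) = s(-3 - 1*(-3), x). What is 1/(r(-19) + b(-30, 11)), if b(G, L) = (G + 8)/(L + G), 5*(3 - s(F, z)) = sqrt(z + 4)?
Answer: 7505/32288 + 361*I*sqrt(15)/32288 ≈ 0.23244 + 0.043302*I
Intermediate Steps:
s(F, z) = 3 - sqrt(4 + z)/5 (s(F, z) = 3 - sqrt(z + 4)/5 = 3 - sqrt(4 + z)/5)
b(G, L) = (8 + G)/(G + L)
r(x) = 3 - sqrt(4 + x)/5
1/(r(-19) + b(-30, 11)) = 1/((3 - sqrt(4 - 19)/5) + (8 - 30)/(-30 + 11)) = 1/((3 - I*sqrt(15)/5) - 22/(-19)) = 1/((3 - I*sqrt(15)/5) - 1/19*(-22)) = 1/((3 - I*sqrt(15)/5) + 22/19) = 1/(79/19 - I*sqrt(15)/5)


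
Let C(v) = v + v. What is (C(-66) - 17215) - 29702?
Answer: -47049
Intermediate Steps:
C(v) = 2*v
(C(-66) - 17215) - 29702 = (2*(-66) - 17215) - 29702 = (-132 - 17215) - 29702 = -17347 - 29702 = -47049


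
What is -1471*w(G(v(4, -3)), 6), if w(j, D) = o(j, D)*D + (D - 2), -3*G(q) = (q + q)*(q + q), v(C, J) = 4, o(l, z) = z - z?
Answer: -5884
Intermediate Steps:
o(l, z) = 0
G(q) = -4*q²/3 (G(q) = -(q + q)*(q + q)/3 = -2*q*2*q/3 = -4*q²/3)
w(j, D) = -2 + D (w(j, D) = 0*D + (D - 2) = 0 + (-2 + D) = -2 + D)
-1471*w(G(v(4, -3)), 6) = -1471*(-2 + 6) = -1471*4 = -5884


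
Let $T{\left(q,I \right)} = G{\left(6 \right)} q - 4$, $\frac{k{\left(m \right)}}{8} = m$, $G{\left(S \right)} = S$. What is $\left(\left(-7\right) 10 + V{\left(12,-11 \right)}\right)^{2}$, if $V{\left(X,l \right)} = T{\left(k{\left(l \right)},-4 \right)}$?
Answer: $362404$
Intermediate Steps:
$k{\left(m \right)} = 8 m$
$T{\left(q,I \right)} = -4 + 6 q$ ($T{\left(q,I \right)} = 6 q - 4 = -4 + 6 q$)
$V{\left(X,l \right)} = -4 + 48 l$ ($V{\left(X,l \right)} = -4 + 6 \cdot 8 l = -4 + 48 l$)
$\left(\left(-7\right) 10 + V{\left(12,-11 \right)}\right)^{2} = \left(\left(-7\right) 10 + \left(-4 + 48 \left(-11\right)\right)\right)^{2} = \left(-70 - 532\right)^{2} = \left(-602\right)^{2} = 362404$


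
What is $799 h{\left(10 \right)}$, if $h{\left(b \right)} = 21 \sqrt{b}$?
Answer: $16779 \sqrt{10} \approx 53060.0$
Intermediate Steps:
$799 h{\left(10 \right)} = 799 \cdot 21 \sqrt{10} = 16779 \sqrt{10}$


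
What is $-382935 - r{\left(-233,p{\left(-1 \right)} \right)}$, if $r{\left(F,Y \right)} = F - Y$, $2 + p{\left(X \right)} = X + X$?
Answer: $-382706$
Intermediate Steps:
$p{\left(X \right)} = -2 + 2 X$ ($p{\left(X \right)} = -2 + \left(X + X\right) = -2 + 2 X$)
$-382935 - r{\left(-233,p{\left(-1 \right)} \right)} = -382935 - \left(-233 - \left(-2 + 2 \left(-1\right)\right)\right) = -382935 - \left(-233 - \left(-2 - 2\right)\right) = -382935 - \left(-233 - -4\right) = -382935 - \left(-233 + 4\right) = -382935 - -229 = -382935 + 229 = -382706$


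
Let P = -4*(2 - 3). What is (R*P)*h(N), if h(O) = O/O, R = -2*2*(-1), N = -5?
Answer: 16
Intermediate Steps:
R = 4 (R = -4*(-1) = 4)
h(O) = 1
P = 4 (P = -4*(-1) = 4)
(R*P)*h(N) = (4*4)*1 = 16*1 = 16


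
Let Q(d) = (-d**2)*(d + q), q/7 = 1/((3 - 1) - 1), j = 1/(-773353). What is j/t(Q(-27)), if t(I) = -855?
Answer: 1/661216815 ≈ 1.5124e-9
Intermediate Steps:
j = -1/773353 ≈ -1.2931e-6
q = 7 (q = 7/((3 - 1) - 1) = 7/(2 - 1) = 7/1 = 7*1 = 7)
Q(d) = -d**2*(7 + d) (Q(d) = (-d**2)*(d + 7) = (-d**2)*(7 + d) = -d**2*(7 + d))
j/t(Q(-27)) = -1/773353/(-855) = -1/773353*(-1/855) = 1/661216815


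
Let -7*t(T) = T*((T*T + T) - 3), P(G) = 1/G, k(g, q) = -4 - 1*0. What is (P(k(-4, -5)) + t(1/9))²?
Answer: 17397241/416649744 ≈ 0.041755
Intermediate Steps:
k(g, q) = -4 (k(g, q) = -4 + 0 = -4)
t(T) = -T*(-3 + T + T²)/7 (t(T) = -T*((T*T + T) - 3)/7 = -T*((T² + T) - 3)/7 = -T*((T + T²) - 3)/7 = -T*(-3 + T + T²)/7)
(P(k(-4, -5)) + t(1/9))² = (1/(-4) + (⅐)*(3 - 1/9 - (1/9)²)/9)² = (-¼ + (⅐)*(⅑)*(3 - 1*⅑ - (⅑)²))² = (-¼ + (⅐)*(⅑)*(3 - ⅑ - 1*1/81))² = (-¼ + (⅐)*(⅑)*(3 - ⅑ - 1/81))² = (-¼ + (⅐)*(⅑)*(233/81))² = (-¼ + 233/5103)² = (-4171/20412)² = 17397241/416649744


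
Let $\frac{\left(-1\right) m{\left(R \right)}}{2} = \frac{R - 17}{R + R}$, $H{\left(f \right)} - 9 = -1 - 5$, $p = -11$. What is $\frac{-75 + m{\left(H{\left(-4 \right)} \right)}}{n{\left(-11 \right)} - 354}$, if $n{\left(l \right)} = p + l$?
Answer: $\frac{211}{1128} \approx 0.18706$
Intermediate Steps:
$H{\left(f \right)} = 3$ ($H{\left(f \right)} = 9 - 6 = 3$)
$n{\left(l \right)} = -11 + l$
$m{\left(R \right)} = - \frac{-17 + R}{R}$ ($m{\left(R \right)} = - 2 \frac{R - 17}{R + R} = - 2 \frac{-17 + R}{2 R} = - \frac{-17 + R}{R}$)
$\frac{-75 + m{\left(H{\left(-4 \right)} \right)}}{n{\left(-11 \right)} - 354} = \frac{-75 + \frac{17 - 3}{3}}{\left(-11 - 11\right) - 354} = \frac{-75 + \frac{17 - 3}{3}}{-22 - 354} = \frac{-75 + \frac{1}{3} \cdot 14}{-376} = \left(-75 + \frac{14}{3}\right) \left(- \frac{1}{376}\right) = \left(- \frac{211}{3}\right) \left(- \frac{1}{376}\right) = \frac{211}{1128}$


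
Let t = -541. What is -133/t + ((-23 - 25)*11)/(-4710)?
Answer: 152013/424685 ≈ 0.35794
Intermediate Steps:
-133/t + ((-23 - 25)*11)/(-4710) = -133/(-541) + ((-23 - 25)*11)/(-4710) = -133*(-1/541) - 48*11*(-1/4710) = 133/541 - 528*(-1/4710) = 133/541 + 88/785 = 152013/424685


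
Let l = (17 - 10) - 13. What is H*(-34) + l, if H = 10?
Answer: -346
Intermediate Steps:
l = -6 (l = 7 - 13 = -6)
H*(-34) + l = 10*(-34) - 6 = -340 - 6 = -346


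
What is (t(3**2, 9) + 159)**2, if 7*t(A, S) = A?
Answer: 1258884/49 ≈ 25692.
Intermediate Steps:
t(A, S) = A/7
(t(3**2, 9) + 159)**2 = ((1/7)*3**2 + 159)**2 = ((1/7)*9 + 159)**2 = (9/7 + 159)**2 = (1122/7)**2 = 1258884/49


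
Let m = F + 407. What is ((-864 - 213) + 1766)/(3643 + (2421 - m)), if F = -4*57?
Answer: 689/5885 ≈ 0.11708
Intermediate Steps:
F = -228
m = 179 (m = -228 + 407 = 179)
((-864 - 213) + 1766)/(3643 + (2421 - m)) = ((-864 - 213) + 1766)/(3643 + (2421 - 1*179)) = (-1077 + 1766)/(3643 + (2421 - 179)) = 689/(3643 + 2242) = 689/5885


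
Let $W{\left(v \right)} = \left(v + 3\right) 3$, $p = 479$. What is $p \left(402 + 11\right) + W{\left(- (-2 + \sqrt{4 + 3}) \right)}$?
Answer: $197842 - 3 \sqrt{7} \approx 1.9783 \cdot 10^{5}$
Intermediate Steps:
$W{\left(v \right)} = 9 + 3 v$ ($W{\left(v \right)} = \left(3 + v\right) 3 = 9 + 3 v$)
$p \left(402 + 11\right) + W{\left(- (-2 + \sqrt{4 + 3}) \right)} = 479 \left(402 + 11\right) + \left(9 + 3 \left(- (-2 + \sqrt{4 + 3})\right)\right) = 479 \cdot 413 + \left(9 + 3 \left(- (-2 + \sqrt{7})\right)\right) = 197827 + \left(9 + 3 \left(2 - \sqrt{7}\right)\right) = 197827 + \left(9 + \left(6 - 3 \sqrt{7}\right)\right) = 197827 + \left(15 - 3 \sqrt{7}\right) = 197842 - 3 \sqrt{7}$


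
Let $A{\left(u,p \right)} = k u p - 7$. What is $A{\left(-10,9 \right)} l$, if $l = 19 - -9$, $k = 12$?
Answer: $-30436$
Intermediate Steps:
$l = 28$ ($l = 19 + 9 = 28$)
$A{\left(u,p \right)} = -7 + 12 p u$ ($A{\left(u,p \right)} = 12 u p - 7 = 12 p u - 7 = -7 + 12 p u$)
$A{\left(-10,9 \right)} l = \left(-7 + 12 \cdot 9 \left(-10\right)\right) 28 = \left(-7 - 1080\right) 28 = \left(-1087\right) 28 = -30436$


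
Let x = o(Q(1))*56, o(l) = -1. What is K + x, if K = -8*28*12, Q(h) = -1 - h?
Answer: -2744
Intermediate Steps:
x = -56 (x = -1*56 = -56)
K = -2688 (K = -224*12 = -2688)
K + x = -2688 - 56 = -2744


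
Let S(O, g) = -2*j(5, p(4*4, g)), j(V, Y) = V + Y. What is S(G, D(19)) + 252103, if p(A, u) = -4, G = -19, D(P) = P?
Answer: 252101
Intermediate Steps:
S(O, g) = -2 (S(O, g) = -2*(5 - 4) = -2*1 = -2)
S(G, D(19)) + 252103 = -2 + 252103 = 252101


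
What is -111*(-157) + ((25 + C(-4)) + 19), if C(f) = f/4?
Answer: 17470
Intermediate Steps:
C(f) = f/4 (C(f) = f*(1/4) = f/4)
-111*(-157) + ((25 + C(-4)) + 19) = -111*(-157) + ((25 + (1/4)*(-4)) + 19) = 17427 + ((25 - 1) + 19) = 17427 + (24 + 19) = 17427 + 43 = 17470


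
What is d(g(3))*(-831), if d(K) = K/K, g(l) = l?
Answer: -831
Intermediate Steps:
d(K) = 1
d(g(3))*(-831) = 1*(-831) = -831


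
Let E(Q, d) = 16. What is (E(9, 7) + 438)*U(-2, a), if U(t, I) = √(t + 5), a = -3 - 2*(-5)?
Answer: 454*√3 ≈ 786.35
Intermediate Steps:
a = 7 (a = -3 + 10 = 7)
U(t, I) = √(5 + t)
(E(9, 7) + 438)*U(-2, a) = (16 + 438)*√(5 - 2) = 454*√3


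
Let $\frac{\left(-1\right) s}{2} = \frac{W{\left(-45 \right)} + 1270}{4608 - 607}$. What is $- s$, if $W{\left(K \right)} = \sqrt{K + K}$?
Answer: $\frac{2540}{4001} + \frac{6 i \sqrt{10}}{4001} \approx 0.63484 + 0.0047422 i$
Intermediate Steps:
$W{\left(K \right)} = \sqrt{2} \sqrt{K}$ ($W{\left(K \right)} = \sqrt{2 K} = \sqrt{2} \sqrt{K}$)
$s = - \frac{2540}{4001} - \frac{6 i \sqrt{10}}{4001}$ ($s = - 2 \frac{\sqrt{2} \sqrt{-45} + 1270}{4608 - 607} = - 2 \frac{\sqrt{2} \cdot 3 i \sqrt{5} + 1270}{4001} = - 2 \left(3 i \sqrt{10} + 1270\right) \frac{1}{4001} = - 2 \left(1270 + 3 i \sqrt{10}\right) \frac{1}{4001} = - 2 \left(\frac{1270}{4001} + \frac{3 i \sqrt{10}}{4001}\right) = - \frac{2540}{4001} - \frac{6 i \sqrt{10}}{4001} \approx -0.63484 - 0.0047422 i$)
$- s = - (- \frac{2540}{4001} - \frac{6 i \sqrt{10}}{4001}) = \frac{2540}{4001} + \frac{6 i \sqrt{10}}{4001}$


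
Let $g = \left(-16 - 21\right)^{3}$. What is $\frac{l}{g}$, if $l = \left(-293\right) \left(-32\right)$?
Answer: $- \frac{9376}{50653} \approx -0.1851$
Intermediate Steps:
$g = -50653$ ($g = \left(-37\right)^{3} = -50653$)
$l = 9376$
$\frac{l}{g} = \frac{9376}{-50653} = 9376 \left(- \frac{1}{50653}\right) = - \frac{9376}{50653}$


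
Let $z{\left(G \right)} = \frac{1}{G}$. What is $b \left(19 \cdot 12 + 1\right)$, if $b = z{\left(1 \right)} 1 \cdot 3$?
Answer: $687$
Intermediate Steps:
$b = 3$ ($b = 1^{-1} \cdot 1 \cdot 3 = 1 \cdot 1 \cdot 3 = 1 \cdot 3 = 3$)
$b \left(19 \cdot 12 + 1\right) = 3 \left(19 \cdot 12 + 1\right) = 3 \left(228 + 1\right) = 3 \cdot 229 = 687$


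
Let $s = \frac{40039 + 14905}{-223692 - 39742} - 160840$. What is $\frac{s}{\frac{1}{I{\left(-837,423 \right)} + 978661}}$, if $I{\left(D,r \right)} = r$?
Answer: $- \frac{20742276139947168}{131717} \approx -1.5748 \cdot 10^{11}$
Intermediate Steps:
$s = - \frac{21185389752}{131717}$ ($s = \frac{54944}{-263434} - 160840 = 54944 \left(- \frac{1}{263434}\right) - 160840 = - \frac{27472}{131717} - 160840 = - \frac{21185389752}{131717} \approx -1.6084 \cdot 10^{5}$)
$\frac{s}{\frac{1}{I{\left(-837,423 \right)} + 978661}} = - \frac{21185389752}{131717 \frac{1}{423 + 978661}} = - \frac{21185389752}{131717 \cdot \frac{1}{979084}} = - \frac{21185389752 \frac{1}{\frac{1}{979084}}}{131717} = \left(- \frac{21185389752}{131717}\right) 979084 = - \frac{20742276139947168}{131717}$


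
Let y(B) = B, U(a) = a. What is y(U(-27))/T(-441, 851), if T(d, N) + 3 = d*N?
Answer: 9/125098 ≈ 7.1944e-5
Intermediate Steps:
T(d, N) = -3 + N*d (T(d, N) = -3 + d*N = -3 + N*d)
y(U(-27))/T(-441, 851) = -27/(-3 + 851*(-441)) = -27/(-3 - 375291) = -27/(-375294) = -27*(-1/375294) = 9/125098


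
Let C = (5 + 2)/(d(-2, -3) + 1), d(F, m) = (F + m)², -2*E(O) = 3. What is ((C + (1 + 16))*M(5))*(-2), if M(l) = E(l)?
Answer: 1347/26 ≈ 51.808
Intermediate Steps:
E(O) = -3/2 (E(O) = -½*3 = -3/2)
M(l) = -3/2
C = 7/26 (C = (5 + 2)/((-2 - 3)² + 1) = 7/((-5)² + 1) = 7/(25 + 1) = 7/26 ≈ 0.26923)
((C + (1 + 16))*M(5))*(-2) = ((7/26 + (1 + 16))*(-3/2))*(-2) = ((7/26 + 17)*(-3/2))*(-2) = ((449/26)*(-3/2))*(-2) = -1347/52*(-2) = 1347/26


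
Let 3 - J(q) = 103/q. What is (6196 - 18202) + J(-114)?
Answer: -1368239/114 ≈ -12002.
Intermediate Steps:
J(q) = 3 - 103/q
(6196 - 18202) + J(-114) = (6196 - 18202) + (3 - 103/(-114)) = -12006 + (3 - 103*(-1/114)) = -12006 + (3 + 103/114) = -12006 + 445/114 = -1368239/114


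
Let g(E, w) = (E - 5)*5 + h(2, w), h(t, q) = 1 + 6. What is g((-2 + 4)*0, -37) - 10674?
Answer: -10692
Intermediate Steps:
h(t, q) = 7
g(E, w) = -18 + 5*E (g(E, w) = (E - 5)*5 + 7 = (-5 + E)*5 + 7 = (-25 + 5*E) + 7 = -18 + 5*E)
g((-2 + 4)*0, -37) - 10674 = (-18 + 5*((-2 + 4)*0)) - 10674 = (-18 + 5*(2*0)) - 10674 = (-18 + 5*0) - 10674 = (-18 + 0) - 10674 = -18 - 10674 = -10692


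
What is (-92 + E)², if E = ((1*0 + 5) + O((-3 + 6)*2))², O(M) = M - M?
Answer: 4489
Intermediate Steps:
O(M) = 0
E = 25 (E = ((1*0 + 5) + 0)² = ((0 + 5) + 0)² = (5 + 0)² = 5² = 25)
(-92 + E)² = (-92 + 25)² = (-67)² = 4489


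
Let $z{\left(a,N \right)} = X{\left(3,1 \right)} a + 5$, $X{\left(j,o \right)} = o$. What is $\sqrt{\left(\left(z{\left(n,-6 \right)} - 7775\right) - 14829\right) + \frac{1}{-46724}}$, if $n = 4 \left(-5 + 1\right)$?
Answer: $\frac{3 i \sqrt{1371431505749}}{23362} \approx 150.38 i$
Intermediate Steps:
$n = -16$ ($n = 4 \left(-4\right) = -16$)
$z{\left(a,N \right)} = 5 + a$ ($z{\left(a,N \right)} = 1 a + 5 = a + 5 = 5 + a$)
$\sqrt{\left(\left(z{\left(n,-6 \right)} - 7775\right) - 14829\right) + \frac{1}{-46724}} = \sqrt{\left(\left(\left(5 - 16\right) - 7775\right) - 14829\right) + \frac{1}{-46724}} = \sqrt{\left(\left(-11 - 7775\right) - 14829\right) - \frac{1}{46724}} = \sqrt{\left(-7786 - 14829\right) - \frac{1}{46724}} = \sqrt{-22615 - \frac{1}{46724}} = \sqrt{- \frac{1056663261}{46724}} = \frac{3 i \sqrt{1371431505749}}{23362}$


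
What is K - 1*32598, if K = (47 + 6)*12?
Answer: -31962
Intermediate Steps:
K = 636 (K = 53*12 = 636)
K - 1*32598 = 636 - 1*32598 = 636 - 32598 = -31962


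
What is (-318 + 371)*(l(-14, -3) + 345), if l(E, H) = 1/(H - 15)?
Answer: 329077/18 ≈ 18282.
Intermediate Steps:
l(E, H) = 1/(-15 + H)
(-318 + 371)*(l(-14, -3) + 345) = (-318 + 371)*(1/(-15 - 3) + 345) = 53*(1/(-18) + 345) = 53*(-1/18 + 345) = 53*(6209/18) = 329077/18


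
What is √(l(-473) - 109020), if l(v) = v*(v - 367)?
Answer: 310*√3 ≈ 536.94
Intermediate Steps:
l(v) = v*(-367 + v)
√(l(-473) - 109020) = √(-473*(-367 - 473) - 109020) = √(-473*(-840) - 109020) = √(397320 - 109020) = √288300 = 310*√3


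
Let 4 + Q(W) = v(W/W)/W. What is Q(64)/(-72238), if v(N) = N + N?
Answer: 127/2311616 ≈ 5.4940e-5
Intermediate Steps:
v(N) = 2*N
Q(W) = -4 + 2/W (Q(W) = -4 + (2*(W/W))/W = -4 + (2*1)/W = -4 + 2/W)
Q(64)/(-72238) = (-4 + 2/64)/(-72238) = (-4 + 2*(1/64))*(-1/72238) = (-4 + 1/32)*(-1/72238) = -127/32*(-1/72238) = 127/2311616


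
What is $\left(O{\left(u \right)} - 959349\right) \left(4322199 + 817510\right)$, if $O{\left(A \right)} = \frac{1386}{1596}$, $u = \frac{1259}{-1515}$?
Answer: $- \frac{9861540452019}{2} \approx -4.9308 \cdot 10^{12}$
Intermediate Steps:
$u = - \frac{1259}{1515}$ ($u = 1259 \left(- \frac{1}{1515}\right) = - \frac{1259}{1515} \approx -0.83102$)
$O{\left(A \right)} = \frac{33}{38}$ ($O{\left(A \right)} = 1386 \cdot \frac{1}{1596} = \frac{33}{38}$)
$\left(O{\left(u \right)} - 959349\right) \left(4322199 + 817510\right) = \left(\frac{33}{38} - 959349\right) \left(4322199 + 817510\right) = \left(- \frac{36455229}{38}\right) 5139709 = - \frac{9861540452019}{2}$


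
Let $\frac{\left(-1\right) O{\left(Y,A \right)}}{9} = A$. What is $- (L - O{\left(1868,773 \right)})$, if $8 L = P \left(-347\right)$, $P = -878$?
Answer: $- \frac{180161}{4} \approx -45040.0$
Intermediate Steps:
$O{\left(Y,A \right)} = - 9 A$
$L = \frac{152333}{4}$ ($L = \frac{\left(-878\right) \left(-347\right)}{8} = \frac{1}{8} \cdot 304666 = \frac{152333}{4} \approx 38083.0$)
$- (L - O{\left(1868,773 \right)}) = - (\frac{152333}{4} - \left(-9\right) 773) = - (\frac{152333}{4} - -6957) = - (\frac{152333}{4} + 6957) = \left(-1\right) \frac{180161}{4} = - \frac{180161}{4}$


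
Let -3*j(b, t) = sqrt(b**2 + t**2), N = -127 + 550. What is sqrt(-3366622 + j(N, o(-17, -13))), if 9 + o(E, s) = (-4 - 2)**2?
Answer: sqrt(-3366622 - 3*sqrt(2218)) ≈ 1834.9*I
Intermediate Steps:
o(E, s) = 27 (o(E, s) = -9 + (-4 - 2)**2 = -9 + (-6)**2 = -9 + 36 = 27)
N = 423
j(b, t) = -sqrt(b**2 + t**2)/3
sqrt(-3366622 + j(N, o(-17, -13))) = sqrt(-3366622 - sqrt(423**2 + 27**2)/3) = sqrt(-3366622 - sqrt(178929 + 729)/3) = sqrt(-3366622 - 3*sqrt(2218))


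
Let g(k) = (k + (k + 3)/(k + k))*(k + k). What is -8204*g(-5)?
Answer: -393792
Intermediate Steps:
g(k) = 2*k*(k + (3 + k)/(2*k)) (g(k) = (k + (3 + k)/((2*k)))*(2*k) = (k + (3 + k)*(1/(2*k)))*(2*k) = (k + (3 + k)/(2*k))*(2*k) = 2*k*(k + (3 + k)/(2*k)))
-8204*g(-5) = -8204*(3 - 5 + 2*(-5)²) = -8204*(3 - 5 + 2*25) = -8204*(3 - 5 + 50) = -8204*48 = -393792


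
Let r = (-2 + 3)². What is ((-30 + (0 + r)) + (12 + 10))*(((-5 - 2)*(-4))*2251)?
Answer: -441196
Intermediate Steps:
r = 1 (r = 1² = 1)
((-30 + (0 + r)) + (12 + 10))*(((-5 - 2)*(-4))*2251) = ((-30 + (0 + 1)) + (12 + 10))*(((-5 - 2)*(-4))*2251) = ((-30 + 1) + 22)*(-7*(-4)*2251) = (-29 + 22)*(28*2251) = -7*63028 = -441196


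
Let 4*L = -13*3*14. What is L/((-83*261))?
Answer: 91/14442 ≈ 0.0063011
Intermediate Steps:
L = -273/2 (L = (-13*3*14)/4 = (-39*14)/4 = (¼)*(-546) = -273/2 ≈ -136.50)
L/((-83*261)) = -273/(2*((-83*261))) = -273/2/(-21663) = -273/2*(-1/21663) = 91/14442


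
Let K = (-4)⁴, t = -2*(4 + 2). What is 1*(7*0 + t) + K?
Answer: 244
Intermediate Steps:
t = -12 (t = -2*6 = -12)
K = 256
1*(7*0 + t) + K = 1*(7*0 - 12) + 256 = 1*(0 - 12) + 256 = 1*(-12) + 256 = -12 + 256 = 244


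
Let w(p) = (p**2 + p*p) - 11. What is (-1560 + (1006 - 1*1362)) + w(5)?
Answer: -1877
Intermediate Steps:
w(p) = -11 + 2*p**2 (w(p) = (p**2 + p**2) - 11 = 2*p**2 - 11 = -11 + 2*p**2)
(-1560 + (1006 - 1*1362)) + w(5) = (-1560 + (1006 - 1*1362)) + (-11 + 2*5**2) = (-1560 + (1006 - 1362)) + (-11 + 2*25) = (-1560 - 356) + (-11 + 50) = -1916 + 39 = -1877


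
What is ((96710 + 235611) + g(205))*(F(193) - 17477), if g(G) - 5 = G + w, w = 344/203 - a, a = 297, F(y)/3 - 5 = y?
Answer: -1138654452018/203 ≈ -5.6091e+9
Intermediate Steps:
F(y) = 15 + 3*y
w = -59947/203 (w = 344/203 - 1*297 = 344*(1/203) - 297 = 344/203 - 297 = -59947/203 ≈ -295.31)
g(G) = -58932/203 + G (g(G) = 5 + (G - 59947/203) = 5 + (-59947/203 + G) = -58932/203 + G)
((96710 + 235611) + g(205))*(F(193) - 17477) = ((96710 + 235611) + (-58932/203 + 205))*((15 + 3*193) - 17477) = (332321 - 17317/203)*((15 + 579) - 17477) = 67443846*(594 - 17477)/203 = (67443846/203)*(-16883) = -1138654452018/203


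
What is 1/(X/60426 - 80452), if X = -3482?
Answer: -30213/2430698017 ≈ -1.2430e-5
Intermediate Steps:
1/(X/60426 - 80452) = 1/(-3482/60426 - 80452) = 1/(-3482*1/60426 - 80452) = 1/(-1741/30213 - 80452) = 1/(-2430698017/30213) = -30213/2430698017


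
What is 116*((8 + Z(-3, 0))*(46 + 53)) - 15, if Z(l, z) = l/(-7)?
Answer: 677451/7 ≈ 96779.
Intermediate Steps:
Z(l, z) = -l/7 (Z(l, z) = l*(-1/7) = -l/7)
116*((8 + Z(-3, 0))*(46 + 53)) - 15 = 116*((8 - 1/7*(-3))*(46 + 53)) - 15 = 116*((8 + 3/7)*99) - 15 = 116*((59/7)*99) - 15 = 116*(5841/7) - 15 = 677556/7 - 15 = 677451/7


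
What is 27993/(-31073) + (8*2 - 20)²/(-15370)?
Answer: -30767827/34113715 ≈ -0.90192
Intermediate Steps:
27993/(-31073) + (8*2 - 20)²/(-15370) = 27993*(-1/31073) + (16 - 20)²*(-1/15370) = -3999/4439 + (-4)²*(-1/15370) = -3999/4439 + 16*(-1/15370) = -3999/4439 - 8/7685 = -30767827/34113715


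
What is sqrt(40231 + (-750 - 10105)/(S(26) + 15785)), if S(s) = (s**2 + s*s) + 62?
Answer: sqrt(159674334)/63 ≈ 200.58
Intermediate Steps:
S(s) = 62 + 2*s**2 (S(s) = (s**2 + s**2) + 62 = 2*s**2 + 62 = 62 + 2*s**2)
sqrt(40231 + (-750 - 10105)/(S(26) + 15785)) = sqrt(40231 + (-750 - 10105)/((62 + 2*26**2) + 15785)) = sqrt(40231 - 10855/((62 + 2*676) + 15785)) = sqrt(40231 - 10855/((62 + 1352) + 15785)) = sqrt(40231 - 10855/(1414 + 15785)) = sqrt(40231 - 10855/17199) = sqrt(40231 - 10855*1/17199) = sqrt(40231 - 835/1323) = sqrt(53224778/1323) = sqrt(159674334)/63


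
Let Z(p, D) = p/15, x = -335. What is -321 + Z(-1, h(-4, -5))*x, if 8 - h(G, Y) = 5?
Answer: -896/3 ≈ -298.67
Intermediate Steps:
h(G, Y) = 3 (h(G, Y) = 8 - 1*5 = 8 - 5 = 3)
Z(p, D) = p/15 (Z(p, D) = p*(1/15) = p/15)
-321 + Z(-1, h(-4, -5))*x = -321 + ((1/15)*(-1))*(-335) = -321 - 1/15*(-335) = -321 + 67/3 = -896/3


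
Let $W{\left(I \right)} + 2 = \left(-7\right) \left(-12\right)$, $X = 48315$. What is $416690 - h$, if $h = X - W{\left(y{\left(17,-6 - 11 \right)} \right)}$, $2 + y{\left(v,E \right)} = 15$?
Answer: $368457$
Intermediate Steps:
$y{\left(v,E \right)} = 13$ ($y{\left(v,E \right)} = -2 + 15 = 13$)
$W{\left(I \right)} = 82$ ($W{\left(I \right)} = -2 - -84 = -2 + 84 = 82$)
$h = 48233$ ($h = 48315 - 82 = 48233$)
$416690 - h = 416690 - 48233 = 368457$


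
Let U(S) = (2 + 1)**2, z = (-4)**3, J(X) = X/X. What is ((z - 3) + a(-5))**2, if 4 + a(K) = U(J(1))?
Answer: 3844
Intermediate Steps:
J(X) = 1
z = -64
U(S) = 9 (U(S) = 3**2 = 9)
a(K) = 5 (a(K) = -4 + 9 = 5)
((z - 3) + a(-5))**2 = ((-64 - 3) + 5)**2 = (-67 + 5)**2 = (-62)**2 = 3844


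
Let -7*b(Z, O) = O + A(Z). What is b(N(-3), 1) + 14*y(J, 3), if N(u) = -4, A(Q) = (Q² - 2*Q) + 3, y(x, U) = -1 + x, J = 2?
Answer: 10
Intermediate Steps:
A(Q) = 3 + Q² - 2*Q
b(Z, O) = -3/7 - O/7 - Z²/7 + 2*Z/7 (b(Z, O) = -(O + (3 + Z² - 2*Z))/7 = -(3 + O + Z² - 2*Z)/7 = -3/7 - O/7 - Z²/7 + 2*Z/7)
b(N(-3), 1) + 14*y(J, 3) = (-3/7 - ⅐*1 - ⅐*(-4)² + (2/7)*(-4)) + 14*(-1 + 2) = (-3/7 - ⅐ - ⅐*16 - 8/7) + 14*1 = (-3/7 - ⅐ - 16/7 - 8/7) + 14 = -4 + 14 = 10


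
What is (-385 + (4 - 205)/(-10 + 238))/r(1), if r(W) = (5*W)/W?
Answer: -29327/380 ≈ -77.176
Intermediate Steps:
r(W) = 5
(-385 + (4 - 205)/(-10 + 238))/r(1) = (-385 + (4 - 205)/(-10 + 238))/5 = (-385 - 201/228)*(⅕) = (-385 - 201*1/228)*(⅕) = (-385 - 67/76)*(⅕) = -29327/76*⅕ = -29327/380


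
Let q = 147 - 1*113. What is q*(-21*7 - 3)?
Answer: -5100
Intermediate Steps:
q = 34 (q = 147 - 113 = 34)
q*(-21*7 - 3) = 34*(-21*7 - 3) = 34*(-147 - 3) = 34*(-150) = -5100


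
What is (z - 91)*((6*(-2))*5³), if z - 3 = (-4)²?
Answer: 108000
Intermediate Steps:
z = 19 (z = 3 + (-4)² = 3 + 16 = 19)
(z - 91)*((6*(-2))*5³) = (19 - 91)*((6*(-2))*5³) = -(-864)*125 = -72*(-1500) = 108000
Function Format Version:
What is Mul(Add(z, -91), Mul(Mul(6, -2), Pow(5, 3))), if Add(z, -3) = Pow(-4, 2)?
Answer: 108000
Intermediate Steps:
z = 19 (z = Add(3, Pow(-4, 2)) = Add(3, 16) = 19)
Mul(Add(z, -91), Mul(Mul(6, -2), Pow(5, 3))) = Mul(Add(19, -91), Mul(Mul(6, -2), Pow(5, 3))) = Mul(-72, Mul(-12, 125)) = Mul(-72, -1500) = 108000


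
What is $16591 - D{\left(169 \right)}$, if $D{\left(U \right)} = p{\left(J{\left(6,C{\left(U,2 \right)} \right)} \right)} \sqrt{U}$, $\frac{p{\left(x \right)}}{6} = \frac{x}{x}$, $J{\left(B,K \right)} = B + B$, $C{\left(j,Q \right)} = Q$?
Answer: $16513$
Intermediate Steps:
$J{\left(B,K \right)} = 2 B$
$p{\left(x \right)} = 6$ ($p{\left(x \right)} = 6 \frac{x}{x} = 6 \cdot 1 = 6$)
$D{\left(U \right)} = 6 \sqrt{U}$
$16591 - D{\left(169 \right)} = 16591 - 6 \sqrt{169} = 16591 - 6 \cdot 13 = 16591 - 78 = 16513$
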